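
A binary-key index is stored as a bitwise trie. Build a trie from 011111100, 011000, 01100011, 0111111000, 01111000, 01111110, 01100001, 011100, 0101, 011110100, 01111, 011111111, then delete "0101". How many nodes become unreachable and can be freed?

Walk "0101" from the leaf back toward the root, removing each node that no remaining word uses.
The suffix "01" (2 nodes) is used only by "0101"; the node for "01" still has the child "1", so pruning stops there.
Nodes removed: 2

2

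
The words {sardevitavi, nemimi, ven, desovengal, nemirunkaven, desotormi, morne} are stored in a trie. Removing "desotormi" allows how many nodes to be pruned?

5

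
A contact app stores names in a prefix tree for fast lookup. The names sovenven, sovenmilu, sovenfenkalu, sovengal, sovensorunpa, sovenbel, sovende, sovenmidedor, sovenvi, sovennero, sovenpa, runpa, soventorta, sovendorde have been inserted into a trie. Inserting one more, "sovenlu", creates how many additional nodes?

Walking "sovenlu" from the root, the first 5 characters ("soven") follow existing edges; "l" is the first miss.
New nodes needed: |"sovenlu"| − 5 = 7 − 5 = 2.

2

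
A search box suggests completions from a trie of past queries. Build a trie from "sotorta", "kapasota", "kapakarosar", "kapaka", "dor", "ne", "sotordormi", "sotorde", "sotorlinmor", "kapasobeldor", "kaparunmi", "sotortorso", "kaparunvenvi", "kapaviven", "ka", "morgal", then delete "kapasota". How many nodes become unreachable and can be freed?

2

Walk "kapasota" from the leaf back toward the root, removing each node that no remaining word uses.
The suffix "ta" (2 nodes) is used only by "kapasota"; the node for "kapaso" still has the child "b", so pruning stops there.
Nodes removed: 2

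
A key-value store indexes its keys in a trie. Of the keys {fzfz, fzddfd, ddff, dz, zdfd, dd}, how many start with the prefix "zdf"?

1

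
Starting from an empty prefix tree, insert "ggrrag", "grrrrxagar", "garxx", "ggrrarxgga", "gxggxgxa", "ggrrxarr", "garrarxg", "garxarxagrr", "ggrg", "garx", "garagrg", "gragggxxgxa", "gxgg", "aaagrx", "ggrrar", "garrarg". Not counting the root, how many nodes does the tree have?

For each word, the new-node count is its length minus the longest prefix already in the trie:
  "ggrrag" → 6 new (g, g, r, r, a, g)
  "grrrrxagar" → prefix "g" already present; 9 new (r, r, r, r, x, a, g, a, r)
  "garxx" → prefix "g" already present; 4 new (a, r, x, x)
  "ggrrarxgga" → prefix "ggrra" already present; 5 new (r, x, g, g, a)
  "gxggxgxa" → prefix "g" already present; 7 new (x, g, g, x, g, x, a)
  "ggrrxarr" → prefix "ggrr" already present; 4 new (x, a, r, r)
  "garrarxg" → prefix "gar" already present; 5 new (r, a, r, x, g)
  "garxarxagrr" → prefix "garx" already present; 7 new (a, r, x, a, g, r, r)
  "ggrg" → prefix "ggr" already present; 1 new (g)
  "garx" → prefix "garx" already present; 0 new (none)
  "garagrg" → prefix "gar" already present; 4 new (a, g, r, g)
  "gragggxxgxa" → prefix "gr" already present; 9 new (a, g, g, g, x, x, g, x, a)
  "gxgg" → prefix "gxgg" already present; 0 new (none)
  "aaagrx" → 6 new (a, a, a, g, r, x)
  "ggrrar" → prefix "ggrrar" already present; 0 new (none)
  "garrarg" → prefix "garrar" already present; 1 new (g)
Total nodes = 6 + 9 + 4 + 5 + 7 + 4 + 5 + 7 + 1 + 0 + 4 + 9 + 0 + 6 + 0 + 1 = 68

68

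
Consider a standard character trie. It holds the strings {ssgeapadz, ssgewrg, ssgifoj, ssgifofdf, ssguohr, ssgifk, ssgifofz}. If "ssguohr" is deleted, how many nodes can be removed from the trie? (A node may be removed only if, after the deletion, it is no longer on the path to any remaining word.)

A node on "ssguohr"'s path can go only if nothing else ends at it or branches off below it.
The suffix "uohr" (4 nodes) is used only by "ssguohr"; the node for "ssg" still has the child "e", so pruning stops there.
Nodes removed: 4

4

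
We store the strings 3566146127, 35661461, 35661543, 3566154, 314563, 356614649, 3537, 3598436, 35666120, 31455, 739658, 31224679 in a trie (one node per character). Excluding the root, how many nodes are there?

44

Insert word by word; a character creates a node only if that edge doesn't already exist:
  "3566146127" → 10 new (3, 5, 6, 6, 1, 4, 6, 1, 2, 7)
  "35661461" → prefix "35661461" already present; 0 new (none)
  "35661543" → prefix "35661" already present; 3 new (5, 4, 3)
  "3566154" → prefix "3566154" already present; 0 new (none)
  "314563" → prefix "3" already present; 5 new (1, 4, 5, 6, 3)
  "356614649" → prefix "3566146" already present; 2 new (4, 9)
  "3537" → prefix "35" already present; 2 new (3, 7)
  "3598436" → prefix "35" already present; 5 new (9, 8, 4, 3, 6)
  "35666120" → prefix "3566" already present; 4 new (6, 1, 2, 0)
  "31455" → prefix "3145" already present; 1 new (5)
  "739658" → 6 new (7, 3, 9, 6, 5, 8)
  "31224679" → prefix "31" already present; 6 new (2, 2, 4, 6, 7, 9)
Total nodes = 10 + 0 + 3 + 0 + 5 + 2 + 2 + 5 + 4 + 1 + 6 + 6 = 44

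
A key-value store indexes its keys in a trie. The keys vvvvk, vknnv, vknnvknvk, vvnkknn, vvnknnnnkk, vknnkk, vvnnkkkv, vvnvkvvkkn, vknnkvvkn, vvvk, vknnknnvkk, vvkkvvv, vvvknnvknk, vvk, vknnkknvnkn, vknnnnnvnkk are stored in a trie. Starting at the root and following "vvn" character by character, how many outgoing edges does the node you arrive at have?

3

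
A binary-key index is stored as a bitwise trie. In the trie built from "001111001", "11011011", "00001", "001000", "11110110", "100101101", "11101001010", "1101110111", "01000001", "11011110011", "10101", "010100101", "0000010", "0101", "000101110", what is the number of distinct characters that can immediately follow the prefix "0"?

Follow the path "0" to its node, then look at its outgoing edges.
Distinct next characters after "0": 0, 1.
That node has 2 child edges.

2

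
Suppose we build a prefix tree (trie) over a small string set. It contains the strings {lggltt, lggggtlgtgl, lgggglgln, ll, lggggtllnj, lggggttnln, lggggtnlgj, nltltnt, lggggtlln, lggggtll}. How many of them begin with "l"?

Traverse to the node for "l", then collect every word in that subtree.
Matches: "lgggglgln", "lggggtlgtgl", "lggggtll", "lggggtlln", "lggggtllnj", "lggggtnlgj", "lggggttnln", "lggltt", "ll"
Count: 9

9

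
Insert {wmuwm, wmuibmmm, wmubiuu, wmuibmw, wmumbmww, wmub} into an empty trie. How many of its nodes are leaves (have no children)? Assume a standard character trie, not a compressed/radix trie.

Leaves are exactly the stored words that no other stored word extends.
Those words: "wmubiuu", "wmuibmmm", "wmuibmw", "wmumbmww", "wmuwm"
Leaf count: 5

5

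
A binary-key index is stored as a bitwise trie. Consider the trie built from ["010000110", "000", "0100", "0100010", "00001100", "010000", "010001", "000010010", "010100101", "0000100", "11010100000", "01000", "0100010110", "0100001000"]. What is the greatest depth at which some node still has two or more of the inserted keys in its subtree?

Look for the deepest trie node that still has at least two words in its subtree.
"0000100" and "000010010" agree on "0000100" (7 characters) before diverging; nothing deeper is shared.
Longest shared-prefix length: 7

7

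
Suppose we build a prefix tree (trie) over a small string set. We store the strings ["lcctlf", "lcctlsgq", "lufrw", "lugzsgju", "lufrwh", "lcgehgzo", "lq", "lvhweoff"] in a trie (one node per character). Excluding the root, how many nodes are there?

34

Count nodes per top-level branch (shared prefixes stored once):
  'l'-branch (lcctlf, lcctlsgq, lcgehgzo, lq, lufrw, lufrwh, lugzsgju, lvhweoff): 34 nodes
Sum: 34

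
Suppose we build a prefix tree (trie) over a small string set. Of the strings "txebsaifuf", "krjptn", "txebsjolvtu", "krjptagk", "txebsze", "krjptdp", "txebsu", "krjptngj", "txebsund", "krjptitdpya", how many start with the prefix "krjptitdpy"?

1

Walk to "krjptitdpy"; the words in its subtree are exactly those with that prefix.
Words under "krjptitdpy": krjptitdpya
Count: 1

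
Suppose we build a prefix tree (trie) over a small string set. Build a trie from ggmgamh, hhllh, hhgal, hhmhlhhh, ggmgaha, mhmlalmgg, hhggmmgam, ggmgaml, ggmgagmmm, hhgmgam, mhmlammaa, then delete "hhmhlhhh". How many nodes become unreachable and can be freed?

Walk "hhmhlhhh" from the leaf back toward the root, removing each node that no remaining word uses.
The suffix "mhlhhh" (6 nodes) is used only by "hhmhlhhh"; the node for "hh" still has the child "l", so pruning stops there.
Nodes removed: 6

6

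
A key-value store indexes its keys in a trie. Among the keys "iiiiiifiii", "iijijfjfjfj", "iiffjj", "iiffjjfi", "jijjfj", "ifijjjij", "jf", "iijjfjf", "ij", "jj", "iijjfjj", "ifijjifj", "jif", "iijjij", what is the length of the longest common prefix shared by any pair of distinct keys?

6

Look for the deepest trie node that still has at least two words in its subtree.
"iiffjj" and "iiffjjfi" agree on "iiffjj" (6 characters) before diverging; nothing deeper is shared.
Longest shared-prefix length: 6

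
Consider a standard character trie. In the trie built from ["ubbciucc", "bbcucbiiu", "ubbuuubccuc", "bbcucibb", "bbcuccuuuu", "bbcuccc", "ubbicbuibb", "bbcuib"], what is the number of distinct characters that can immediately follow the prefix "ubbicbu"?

Follow the path "ubbicbu" to its node, then look at its outgoing edges.
Characters that immediately follow "ubbicbu" among the stored strings: {i}.
That node has 1 child edge.

1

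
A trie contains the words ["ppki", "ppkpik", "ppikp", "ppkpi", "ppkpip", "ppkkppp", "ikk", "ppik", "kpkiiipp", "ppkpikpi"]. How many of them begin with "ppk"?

Traverse to the node for "ppk", then collect every word in that subtree.
Matches: "ppki", "ppkkppp", "ppkpi", "ppkpik", "ppkpikpi", "ppkpip"
Count: 6

6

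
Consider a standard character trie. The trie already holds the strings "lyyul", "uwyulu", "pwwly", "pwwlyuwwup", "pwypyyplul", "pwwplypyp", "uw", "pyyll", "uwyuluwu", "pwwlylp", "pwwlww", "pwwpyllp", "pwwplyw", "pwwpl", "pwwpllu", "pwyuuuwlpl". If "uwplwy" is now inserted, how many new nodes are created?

Walking "uwplwy" from the root, the first 2 characters ("uw") follow existing edges; "p" is the first miss.
So 6 − 2 = 4 new nodes.

4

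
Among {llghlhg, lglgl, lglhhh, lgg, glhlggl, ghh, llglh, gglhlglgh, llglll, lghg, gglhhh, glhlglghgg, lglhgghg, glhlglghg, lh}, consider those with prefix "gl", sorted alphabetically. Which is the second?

Words with prefix "gl", in lexicographic order: "glhlggl", "glhlglghg", "glhlglghgg"
Position 2: glhlglghg

glhlglghg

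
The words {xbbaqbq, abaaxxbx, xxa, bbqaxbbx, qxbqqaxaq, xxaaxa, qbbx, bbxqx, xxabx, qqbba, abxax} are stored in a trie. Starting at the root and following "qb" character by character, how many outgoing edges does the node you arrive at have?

1

Walk "qb" from the root, arriving at one node.
Characters that immediately follow "qb" among the stored strings: {b}.
That node has 1 child edge.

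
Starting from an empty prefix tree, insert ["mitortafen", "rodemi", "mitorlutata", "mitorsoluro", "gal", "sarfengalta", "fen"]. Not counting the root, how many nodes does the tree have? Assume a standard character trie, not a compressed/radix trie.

Trace insertions, counting only characters that open a new branch:
  "mitortafen" → 10 new (m, i, t, o, r, t, a, f, e, n)
  "rodemi" → 6 new (r, o, d, e, m, i)
  "mitorlutata" → prefix "mitor" already present; 6 new (l, u, t, a, t, a)
  "mitorsoluro" → prefix "mitor" already present; 6 new (s, o, l, u, r, o)
  "gal" → 3 new (g, a, l)
  "sarfengalta" → 11 new (s, a, r, f, e, n, g, a, l, t, a)
  "fen" → 3 new (f, e, n)
Total nodes = 10 + 6 + 6 + 6 + 3 + 11 + 3 = 45

45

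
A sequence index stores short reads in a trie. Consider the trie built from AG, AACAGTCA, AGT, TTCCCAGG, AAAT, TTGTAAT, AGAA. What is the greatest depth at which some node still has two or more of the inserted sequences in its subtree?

2

Look for the deepest trie node that still has at least two words in its subtree.
"AAAT" and "AACAGTCA" agree on "AA" (2 characters) before diverging; nothing deeper is shared.
Longest shared-prefix length: 2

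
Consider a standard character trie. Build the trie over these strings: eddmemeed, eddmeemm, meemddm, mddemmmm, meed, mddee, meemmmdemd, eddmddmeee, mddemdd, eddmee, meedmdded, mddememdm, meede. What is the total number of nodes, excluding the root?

For each word, the new-node count is its length minus the longest prefix already in the trie:
  "eddmemeed" → 9 new (e, d, d, m, e, m, e, e, d)
  "eddmeemm" → prefix "eddme" already present; 3 new (e, m, m)
  "meemddm" → 7 new (m, e, e, m, d, d, m)
  "mddemmmm" → prefix "m" already present; 7 new (d, d, e, m, m, m, m)
  "meed" → prefix "mee" already present; 1 new (d)
  "mddee" → prefix "mdde" already present; 1 new (e)
  "meemmmdemd" → prefix "meem" already present; 6 new (m, m, d, e, m, d)
  "eddmddmeee" → prefix "eddm" already present; 6 new (d, d, m, e, e, e)
  "mddemdd" → prefix "mddem" already present; 2 new (d, d)
  "eddmee" → prefix "eddmee" already present; 0 new (none)
  "meedmdded" → prefix "meed" already present; 5 new (m, d, d, e, d)
  "mddememdm" → prefix "mddem" already present; 4 new (e, m, d, m)
  "meede" → prefix "meed" already present; 1 new (e)
Total nodes = 9 + 3 + 7 + 7 + 1 + 1 + 6 + 6 + 2 + 0 + 5 + 4 + 1 = 52

52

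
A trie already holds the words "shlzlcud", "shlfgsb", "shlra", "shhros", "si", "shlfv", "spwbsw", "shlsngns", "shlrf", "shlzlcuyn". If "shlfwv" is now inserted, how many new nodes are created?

2

The longest prefix of "shlfwv" already in the trie is "shlf" (length 4).
Each of the 2 remaining characters creates one node.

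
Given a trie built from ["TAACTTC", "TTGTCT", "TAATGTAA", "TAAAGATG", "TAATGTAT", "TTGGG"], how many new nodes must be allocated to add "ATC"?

"ATC" shares no prefix with any stored word, so all 3 characters open new nodes.
3 − 0 = 3 new nodes.

3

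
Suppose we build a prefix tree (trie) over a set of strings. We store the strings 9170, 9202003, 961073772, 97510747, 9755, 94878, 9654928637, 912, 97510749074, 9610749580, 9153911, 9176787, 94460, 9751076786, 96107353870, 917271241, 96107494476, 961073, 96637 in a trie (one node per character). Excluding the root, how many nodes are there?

82

Insert word by word; a character creates a node only if that edge doesn't already exist:
  "9170" → 4 new (9, 1, 7, 0)
  "9202003" → prefix "9" already present; 6 new (2, 0, 2, 0, 0, 3)
  "961073772" → prefix "9" already present; 8 new (6, 1, 0, 7, 3, 7, 7, 2)
  "97510747" → prefix "9" already present; 7 new (7, 5, 1, 0, 7, 4, 7)
  "9755" → prefix "975" already present; 1 new (5)
  "94878" → prefix "9" already present; 4 new (4, 8, 7, 8)
  "9654928637" → prefix "96" already present; 8 new (5, 4, 9, 2, 8, 6, 3, 7)
  "912" → prefix "91" already present; 1 new (2)
  "97510749074" → prefix "9751074" already present; 4 new (9, 0, 7, 4)
  "9610749580" → prefix "96107" already present; 5 new (4, 9, 5, 8, 0)
  "9153911" → prefix "91" already present; 5 new (5, 3, 9, 1, 1)
  "9176787" → prefix "917" already present; 4 new (6, 7, 8, 7)
  "94460" → prefix "94" already present; 3 new (4, 6, 0)
  "9751076786" → prefix "975107" already present; 4 new (6, 7, 8, 6)
  "96107353870" → prefix "961073" already present; 5 new (5, 3, 8, 7, 0)
  "917271241" → prefix "917" already present; 6 new (2, 7, 1, 2, 4, 1)
  "96107494476" → prefix "9610749" already present; 4 new (4, 4, 7, 6)
  "961073" → prefix "961073" already present; 0 new (none)
  "96637" → prefix "96" already present; 3 new (6, 3, 7)
Total nodes = 4 + 6 + 8 + 7 + 1 + 4 + 8 + 1 + 4 + 5 + 5 + 4 + 3 + 4 + 5 + 6 + 4 + 0 + 3 = 82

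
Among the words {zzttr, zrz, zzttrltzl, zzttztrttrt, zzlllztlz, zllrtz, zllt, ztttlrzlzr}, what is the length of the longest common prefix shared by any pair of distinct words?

5

The deepest shared node is where two words last agree before diverging.
"zzttr" and "zzttrltzl" agree on "zzttr" (5 characters) before diverging; nothing deeper is shared.
Longest shared-prefix length: 5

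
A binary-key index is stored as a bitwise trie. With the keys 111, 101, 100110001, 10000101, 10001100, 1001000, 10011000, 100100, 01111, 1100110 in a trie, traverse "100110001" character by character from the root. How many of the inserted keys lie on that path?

2

Traverse "100110001" character by character; count nodes along the way that are marked as word ends.
Prefixes of the query that are stored words: "10011000", "100110001"
Count: 2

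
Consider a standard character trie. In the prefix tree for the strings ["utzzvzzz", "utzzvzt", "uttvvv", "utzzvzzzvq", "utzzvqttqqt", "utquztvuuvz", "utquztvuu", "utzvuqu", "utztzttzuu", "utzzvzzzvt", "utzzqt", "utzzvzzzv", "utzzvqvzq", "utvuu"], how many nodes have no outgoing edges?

11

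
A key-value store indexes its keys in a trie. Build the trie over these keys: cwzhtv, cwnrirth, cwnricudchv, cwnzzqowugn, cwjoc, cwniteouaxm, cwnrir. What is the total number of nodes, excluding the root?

Trie structure (* marks end of a word):
(root)
└─ c
   └─ w
      ├─ j
      │  └─ o
      │     └─ c *
      ├─ n
      │  ├─ i
      │  │  └─ t
      │  │     └─ e
      │  │        └─ o
      │  │           └─ u
      │  │              └─ a
      │  │                 └─ x
      │  │                    └─ m *
      │  ├─ r
      │  │  └─ i
      │  │     ├─ c
      │  │     │  └─ u
      │  │     │     └─ d
      │  │     │        └─ c
      │  │     │           └─ h
      │  │     │              └─ v *
      │  │     └─ r *
      │  │        └─ t
      │  │           └─ h *
      │  └─ z
      │     └─ z
      │        └─ q
      │           └─ o
      │              └─ w
      │                 └─ u
      │                    └─ g
      │                       └─ n *
      └─ z
         └─ h
            └─ t
               └─ v *
Counting every labelled node above: 37.

37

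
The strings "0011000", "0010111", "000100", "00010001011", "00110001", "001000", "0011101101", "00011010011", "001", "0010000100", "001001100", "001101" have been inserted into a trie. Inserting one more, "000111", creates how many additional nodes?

"00011" is already a path in the trie; the remaining "1" must be added.
So 6 − 5 = 1 new nodes.

1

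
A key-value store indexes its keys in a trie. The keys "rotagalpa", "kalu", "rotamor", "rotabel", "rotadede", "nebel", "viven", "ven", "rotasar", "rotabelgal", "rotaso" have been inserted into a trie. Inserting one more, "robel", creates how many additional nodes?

"ro" is already a path in the trie; the remaining "bel" must be added.
New nodes needed: |"robel"| − 2 = 5 − 2 = 3.

3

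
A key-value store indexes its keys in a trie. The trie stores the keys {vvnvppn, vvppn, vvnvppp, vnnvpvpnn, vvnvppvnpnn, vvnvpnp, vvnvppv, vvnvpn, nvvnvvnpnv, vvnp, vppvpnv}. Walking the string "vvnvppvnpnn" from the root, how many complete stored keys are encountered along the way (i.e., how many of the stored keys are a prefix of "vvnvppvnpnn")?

2

Walk "vvnvppvnpnn" from the root; an end-of-word marker is hit whenever a stored word is a prefix of "vvnvppvnpnn".
Prefixes of the query that are stored words: "vvnvppv", "vvnvppvnpnn"
Count: 2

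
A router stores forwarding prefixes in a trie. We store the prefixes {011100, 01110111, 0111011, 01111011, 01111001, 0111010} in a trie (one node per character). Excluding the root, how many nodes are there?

16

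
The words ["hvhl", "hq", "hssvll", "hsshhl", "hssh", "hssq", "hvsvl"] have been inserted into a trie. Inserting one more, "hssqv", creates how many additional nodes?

1

Walking "hssqv" from the root, the first 4 characters ("hssq") follow existing edges; "v" is the first miss.
New nodes needed: |"hssqv"| − 4 = 5 − 4 = 1.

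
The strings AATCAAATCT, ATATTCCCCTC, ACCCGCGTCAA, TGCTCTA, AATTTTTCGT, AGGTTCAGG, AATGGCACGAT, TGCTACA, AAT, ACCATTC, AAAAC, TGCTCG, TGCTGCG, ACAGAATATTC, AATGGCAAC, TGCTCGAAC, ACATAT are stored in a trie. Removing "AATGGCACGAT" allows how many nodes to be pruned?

Walk "AATGGCACGAT" from the leaf back toward the root, removing each node that no remaining word uses.
The suffix "CGAT" (4 nodes) is used only by "AATGGCACGAT"; the node for "AATGGCA" still has the child "A", so pruning stops there.
Nodes removed: 4

4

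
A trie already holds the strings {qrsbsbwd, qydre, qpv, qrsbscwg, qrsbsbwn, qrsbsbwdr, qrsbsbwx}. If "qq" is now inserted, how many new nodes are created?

1

"q" is already a path in the trie; the remaining "q" must be added.
New nodes needed: |"qq"| − 1 = 2 − 1 = 1.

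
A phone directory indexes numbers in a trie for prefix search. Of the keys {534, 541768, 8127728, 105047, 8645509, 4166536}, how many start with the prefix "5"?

2

Filter for entries beginning with "5":
Matches: "534", "541768"
Count: 2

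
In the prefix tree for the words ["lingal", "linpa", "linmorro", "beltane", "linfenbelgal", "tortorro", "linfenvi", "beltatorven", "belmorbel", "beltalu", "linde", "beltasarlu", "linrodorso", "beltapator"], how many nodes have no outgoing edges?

A leaf is a node with no children — equivalently, the end of a word that is not a proper prefix of any other stored word.
Those words: "belmorbel", "beltalu", "beltane", "beltapator", "beltasarlu", "beltatorven", "linde", "linfenbelgal", "linfenvi", "lingal", "linmorro", "linpa", "linrodorso", "tortorro"
Leaf count: 14

14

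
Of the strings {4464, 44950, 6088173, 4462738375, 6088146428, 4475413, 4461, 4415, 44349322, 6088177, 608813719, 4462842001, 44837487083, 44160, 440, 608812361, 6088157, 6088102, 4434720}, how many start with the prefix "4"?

Filter for entries beginning with "4":
Words under "4": 440, 4415, 44160, 4434720, 44349322, 4461, 4462738375, 4462842001, 4464, 4475413, 44837487083, 44950
Count: 12

12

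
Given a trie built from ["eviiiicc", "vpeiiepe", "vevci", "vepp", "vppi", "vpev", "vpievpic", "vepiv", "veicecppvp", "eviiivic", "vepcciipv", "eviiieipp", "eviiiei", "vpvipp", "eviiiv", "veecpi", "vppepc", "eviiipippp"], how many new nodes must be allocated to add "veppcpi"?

"vepp" is already a path in the trie; the remaining "cpi" must be added.
Each of the 3 remaining characters creates one node.

3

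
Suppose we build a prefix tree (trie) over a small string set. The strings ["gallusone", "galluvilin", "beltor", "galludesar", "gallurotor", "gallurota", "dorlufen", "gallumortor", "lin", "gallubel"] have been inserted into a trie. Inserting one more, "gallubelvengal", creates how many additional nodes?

"gallubel" is already a path in the trie; the remaining "vengal" must be added.
Each of the 6 remaining characters creates one node.

6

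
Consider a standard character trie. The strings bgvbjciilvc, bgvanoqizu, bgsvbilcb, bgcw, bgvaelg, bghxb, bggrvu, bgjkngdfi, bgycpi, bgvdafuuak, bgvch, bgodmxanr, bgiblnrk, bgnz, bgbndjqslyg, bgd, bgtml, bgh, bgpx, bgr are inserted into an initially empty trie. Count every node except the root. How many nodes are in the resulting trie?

88

Insert word by word; a character creates a node only if that edge doesn't already exist:
  "bgvbjciilvc" → 11 new (b, g, v, b, j, c, i, i, l, v, c)
  "bgvanoqizu" → prefix "bgv" already present; 7 new (a, n, o, q, i, z, u)
  "bgsvbilcb" → prefix "bg" already present; 7 new (s, v, b, i, l, c, b)
  "bgcw" → prefix "bg" already present; 2 new (c, w)
  "bgvaelg" → prefix "bgva" already present; 3 new (e, l, g)
  "bghxb" → prefix "bg" already present; 3 new (h, x, b)
  "bggrvu" → prefix "bg" already present; 4 new (g, r, v, u)
  "bgjkngdfi" → prefix "bg" already present; 7 new (j, k, n, g, d, f, i)
  "bgycpi" → prefix "bg" already present; 4 new (y, c, p, i)
  "bgvdafuuak" → prefix "bgv" already present; 7 new (d, a, f, u, u, a, k)
  "bgvch" → prefix "bgv" already present; 2 new (c, h)
  "bgodmxanr" → prefix "bg" already present; 7 new (o, d, m, x, a, n, r)
  "bgiblnrk" → prefix "bg" already present; 6 new (i, b, l, n, r, k)
  "bgnz" → prefix "bg" already present; 2 new (n, z)
  "bgbndjqslyg" → prefix "bg" already present; 9 new (b, n, d, j, q, s, l, y, g)
  "bgd" → prefix "bg" already present; 1 new (d)
  "bgtml" → prefix "bg" already present; 3 new (t, m, l)
  "bgh" → prefix "bgh" already present; 0 new (none)
  "bgpx" → prefix "bg" already present; 2 new (p, x)
  "bgr" → prefix "bg" already present; 1 new (r)
Total nodes = 11 + 7 + 7 + 2 + 3 + 3 + 4 + 7 + 4 + 7 + 2 + 7 + 6 + 2 + 9 + 1 + 3 + 0 + 2 + 1 = 88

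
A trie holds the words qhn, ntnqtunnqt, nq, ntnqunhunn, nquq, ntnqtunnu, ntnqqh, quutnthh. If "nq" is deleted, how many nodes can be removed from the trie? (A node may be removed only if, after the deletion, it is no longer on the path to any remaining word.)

0

A node on "nq"'s path can go only if nothing else ends at it or branches off below it.
Every node on "nq" is still needed (e.g. by "nquq"), so nothing is freed.
Nodes removed: 0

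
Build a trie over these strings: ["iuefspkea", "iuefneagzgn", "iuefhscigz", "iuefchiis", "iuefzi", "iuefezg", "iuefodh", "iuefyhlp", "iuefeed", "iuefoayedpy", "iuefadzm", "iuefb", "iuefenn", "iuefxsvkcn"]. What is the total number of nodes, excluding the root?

60

For each word, the new-node count is its length minus the longest prefix already in the trie:
  "iuefspkea" → 9 new (i, u, e, f, s, p, k, e, a)
  "iuefneagzgn" → prefix "iuef" already present; 7 new (n, e, a, g, z, g, n)
  "iuefhscigz" → prefix "iuef" already present; 6 new (h, s, c, i, g, z)
  "iuefchiis" → prefix "iuef" already present; 5 new (c, h, i, i, s)
  "iuefzi" → prefix "iuef" already present; 2 new (z, i)
  "iuefezg" → prefix "iuef" already present; 3 new (e, z, g)
  "iuefodh" → prefix "iuef" already present; 3 new (o, d, h)
  "iuefyhlp" → prefix "iuef" already present; 4 new (y, h, l, p)
  "iuefeed" → prefix "iuefe" already present; 2 new (e, d)
  "iuefoayedpy" → prefix "iuefo" already present; 6 new (a, y, e, d, p, y)
  "iuefadzm" → prefix "iuef" already present; 4 new (a, d, z, m)
  "iuefb" → prefix "iuef" already present; 1 new (b)
  "iuefenn" → prefix "iuefe" already present; 2 new (n, n)
  "iuefxsvkcn" → prefix "iuef" already present; 6 new (x, s, v, k, c, n)
Total nodes = 9 + 7 + 6 + 5 + 2 + 3 + 3 + 4 + 2 + 6 + 4 + 1 + 2 + 6 = 60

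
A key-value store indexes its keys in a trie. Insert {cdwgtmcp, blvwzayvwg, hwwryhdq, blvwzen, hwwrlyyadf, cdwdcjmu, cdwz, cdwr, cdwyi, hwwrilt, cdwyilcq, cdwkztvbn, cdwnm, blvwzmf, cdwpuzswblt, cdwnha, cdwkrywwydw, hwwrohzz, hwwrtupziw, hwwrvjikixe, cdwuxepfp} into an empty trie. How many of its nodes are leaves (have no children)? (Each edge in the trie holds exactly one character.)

A leaf is a node with no children — equivalently, the end of a word that is not a proper prefix of any other stored word.
Those words: "blvwzayvwg", "blvwzen", "blvwzmf", "cdwdcjmu", "cdwgtmcp", "cdwkrywwydw", "cdwkztvbn", "cdwnha", "cdwnm", "cdwpuzswblt", "cdwr", "cdwuxepfp", "cdwyilcq", "cdwz", "hwwrilt", "hwwrlyyadf", "hwwrohzz", "hwwrtupziw", "hwwrvjikixe", "hwwryhdq"
Leaf count: 20

20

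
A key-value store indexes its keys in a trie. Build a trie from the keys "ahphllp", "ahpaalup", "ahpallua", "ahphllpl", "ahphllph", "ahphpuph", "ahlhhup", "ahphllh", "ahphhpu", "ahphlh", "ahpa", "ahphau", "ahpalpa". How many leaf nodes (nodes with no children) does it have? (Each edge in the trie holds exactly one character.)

11

Leaves are exactly the stored words that no other stored word extends.
Those words: "ahlhhup", "ahpaalup", "ahpallua", "ahpalpa", "ahphau", "ahphhpu", "ahphlh", "ahphllh", "ahphllph", "ahphllpl", "ahphpuph"
Leaf count: 11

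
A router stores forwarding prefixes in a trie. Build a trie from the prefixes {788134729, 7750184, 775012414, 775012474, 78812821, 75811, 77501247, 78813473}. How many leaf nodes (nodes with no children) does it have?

A leaf is a node with no children — equivalently, the end of a word that is not a proper prefix of any other stored word.
Those words: "75811", "775012414", "775012474", "7750184", "78812821", "788134729", "78813473"
Leaf count: 7

7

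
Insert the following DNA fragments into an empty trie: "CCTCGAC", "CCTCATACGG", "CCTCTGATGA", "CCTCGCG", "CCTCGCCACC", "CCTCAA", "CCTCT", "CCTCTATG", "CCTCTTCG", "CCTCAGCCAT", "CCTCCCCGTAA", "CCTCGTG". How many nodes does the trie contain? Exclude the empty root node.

46

Insert word by word; a character creates a node only if that edge doesn't already exist:
  "CCTCGAC" → 7 new (C, C, T, C, G, A, C)
  "CCTCATACGG" → prefix "CCTC" already present; 6 new (A, T, A, C, G, G)
  "CCTCTGATGA" → prefix "CCTC" already present; 6 new (T, G, A, T, G, A)
  "CCTCGCG" → prefix "CCTCG" already present; 2 new (C, G)
  "CCTCGCCACC" → prefix "CCTCGC" already present; 4 new (C, A, C, C)
  "CCTCAA" → prefix "CCTCA" already present; 1 new (A)
  "CCTCT" → prefix "CCTCT" already present; 0 new (none)
  "CCTCTATG" → prefix "CCTCT" already present; 3 new (A, T, G)
  "CCTCTTCG" → prefix "CCTCT" already present; 3 new (T, C, G)
  "CCTCAGCCAT" → prefix "CCTCA" already present; 5 new (G, C, C, A, T)
  "CCTCCCCGTAA" → prefix "CCTC" already present; 7 new (C, C, C, G, T, A, A)
  "CCTCGTG" → prefix "CCTCG" already present; 2 new (T, G)
Total nodes = 7 + 6 + 6 + 2 + 4 + 1 + 0 + 3 + 3 + 5 + 7 + 2 = 46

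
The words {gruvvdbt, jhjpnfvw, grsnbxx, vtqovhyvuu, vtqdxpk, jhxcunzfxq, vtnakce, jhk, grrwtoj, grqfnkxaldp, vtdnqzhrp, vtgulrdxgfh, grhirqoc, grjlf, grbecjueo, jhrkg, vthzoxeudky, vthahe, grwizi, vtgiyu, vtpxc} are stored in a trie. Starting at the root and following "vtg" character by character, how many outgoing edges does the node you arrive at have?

Walk "vtg" from the root, arriving at one node.
Distinct next characters after "vtg": i, u.
That node has 2 child edges.

2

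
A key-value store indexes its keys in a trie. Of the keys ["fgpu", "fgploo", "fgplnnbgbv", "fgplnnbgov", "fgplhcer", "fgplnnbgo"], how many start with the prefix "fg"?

6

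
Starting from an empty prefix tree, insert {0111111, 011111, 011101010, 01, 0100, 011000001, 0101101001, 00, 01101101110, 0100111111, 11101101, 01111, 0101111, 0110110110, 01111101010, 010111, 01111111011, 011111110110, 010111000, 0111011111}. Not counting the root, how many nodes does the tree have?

69

Count nodes per top-level branch (shared prefixes stored once):
  '0'-branch (00, 01, 0100, 0100111111, 0101101001, 010111, 010111000, 0101111, 011000001, 0110110110, 01101101110, 011101010, 0111011111, 01111, 011111, 01111101010, 0111111, 01111111011, 011111110110): 61 nodes
  '1'-branch (11101101): 8 nodes
Sum: 69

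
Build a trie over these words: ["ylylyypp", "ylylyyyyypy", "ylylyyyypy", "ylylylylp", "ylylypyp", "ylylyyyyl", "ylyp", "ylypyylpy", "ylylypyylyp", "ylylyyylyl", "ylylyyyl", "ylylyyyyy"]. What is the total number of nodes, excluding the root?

Trace insertions, counting only characters that open a new branch:
  "ylylyypp" → 8 new (y, l, y, l, y, y, p, p)
  "ylylyyyyypy" → prefix "ylylyy" already present; 5 new (y, y, y, p, y)
  "ylylyyyypy" → prefix "ylylyyyy" already present; 2 new (p, y)
  "ylylylylp" → prefix "ylyly" already present; 4 new (l, y, l, p)
  "ylylypyp" → prefix "ylyly" already present; 3 new (p, y, p)
  "ylylyyyyl" → prefix "ylylyyyy" already present; 1 new (l)
  "ylyp" → prefix "yly" already present; 1 new (p)
  "ylypyylpy" → prefix "ylyp" already present; 5 new (y, y, l, p, y)
  "ylylypyylyp" → prefix "ylylypy" already present; 4 new (y, l, y, p)
  "ylylyyylyl" → prefix "ylylyyy" already present; 3 new (l, y, l)
  "ylylyyyl" → prefix "ylylyyyl" already present; 0 new (none)
  "ylylyyyyy" → prefix "ylylyyyyy" already present; 0 new (none)
Total nodes = 8 + 5 + 2 + 4 + 3 + 1 + 1 + 5 + 4 + 3 + 0 + 0 = 36

36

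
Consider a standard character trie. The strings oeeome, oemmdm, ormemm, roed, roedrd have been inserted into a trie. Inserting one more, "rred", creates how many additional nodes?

3

"r" is already a path in the trie; the remaining "red" must be added.
New nodes needed: |"rred"| − 1 = 4 − 1 = 3.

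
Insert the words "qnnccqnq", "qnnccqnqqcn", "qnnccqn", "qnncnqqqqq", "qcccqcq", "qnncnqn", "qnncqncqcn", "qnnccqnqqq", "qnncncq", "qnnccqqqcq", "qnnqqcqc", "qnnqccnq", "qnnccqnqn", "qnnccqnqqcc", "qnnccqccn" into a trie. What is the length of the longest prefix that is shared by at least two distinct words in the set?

Look for the deepest trie node that still has at least two words in its subtree.
"qnnccqnqqcc" and "qnnccqnqqcn" agree on "qnnccqnqqc" (10 characters) before diverging; nothing deeper is shared.
Longest shared-prefix length: 10

10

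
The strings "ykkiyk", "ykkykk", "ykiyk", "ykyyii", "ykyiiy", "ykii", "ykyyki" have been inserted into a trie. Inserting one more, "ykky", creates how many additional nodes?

"ykky" is already a full path in the trie; only an end-marker is added.
No new nodes are needed: 0.

0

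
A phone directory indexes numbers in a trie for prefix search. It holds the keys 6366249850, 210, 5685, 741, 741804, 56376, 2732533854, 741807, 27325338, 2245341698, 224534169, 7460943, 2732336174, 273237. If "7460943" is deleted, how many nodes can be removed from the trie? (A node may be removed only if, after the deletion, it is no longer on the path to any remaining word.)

5

A node on "7460943"'s path can go only if nothing else ends at it or branches off below it.
The suffix "60943" (5 nodes) is used only by "7460943"; the node for "74" still has the child "1", so pruning stops there.
Nodes removed: 5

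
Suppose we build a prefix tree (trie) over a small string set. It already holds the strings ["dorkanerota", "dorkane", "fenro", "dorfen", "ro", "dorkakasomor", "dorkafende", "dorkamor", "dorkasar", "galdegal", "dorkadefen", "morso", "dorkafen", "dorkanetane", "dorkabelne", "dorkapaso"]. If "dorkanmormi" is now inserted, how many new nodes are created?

5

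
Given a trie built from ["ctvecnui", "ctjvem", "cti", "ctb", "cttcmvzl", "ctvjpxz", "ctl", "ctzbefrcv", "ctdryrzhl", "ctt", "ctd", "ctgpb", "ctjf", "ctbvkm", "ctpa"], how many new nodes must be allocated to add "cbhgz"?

"c" is already a path in the trie; the remaining "bhgz" must be added.
Each of the 4 remaining characters creates one node.

4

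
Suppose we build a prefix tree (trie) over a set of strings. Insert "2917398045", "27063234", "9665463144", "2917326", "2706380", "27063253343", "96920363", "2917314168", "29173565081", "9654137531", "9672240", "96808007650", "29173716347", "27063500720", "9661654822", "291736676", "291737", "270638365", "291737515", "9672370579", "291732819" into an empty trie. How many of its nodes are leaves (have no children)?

A leaf is a node with no children — equivalently, the end of a word that is not a proper prefix of any other stored word.
Those words: "27063234", "27063253343", "27063500720", "2706380", "270638365", "2917314168", "2917326", "291732819", "29173565081", "291736676", "29173716347", "291737515", "2917398045", "9654137531", "9661654822", "9665463144", "9672240", "9672370579", "96808007650", "96920363"
Leaf count: 20

20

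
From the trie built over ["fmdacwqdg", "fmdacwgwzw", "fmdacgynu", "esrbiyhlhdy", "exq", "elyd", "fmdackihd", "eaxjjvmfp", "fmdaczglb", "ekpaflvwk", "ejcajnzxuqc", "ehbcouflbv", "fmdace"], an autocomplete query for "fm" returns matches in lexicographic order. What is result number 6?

DFS of the "fm" subtree visits, in order: "fmdace", "fmdacgynu", "fmdackihd", "fmdacwgwzw", "fmdacwqdg", "fmdaczglb"
The 6th is fmdaczglb.

fmdaczglb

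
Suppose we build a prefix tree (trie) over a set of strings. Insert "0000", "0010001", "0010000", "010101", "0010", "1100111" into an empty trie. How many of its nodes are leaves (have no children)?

A leaf is a node with no children — equivalently, the end of a word that is not a proper prefix of any other stored word.
Those words: "0000", "0010000", "0010001", "010101", "1100111"
Leaf count: 5

5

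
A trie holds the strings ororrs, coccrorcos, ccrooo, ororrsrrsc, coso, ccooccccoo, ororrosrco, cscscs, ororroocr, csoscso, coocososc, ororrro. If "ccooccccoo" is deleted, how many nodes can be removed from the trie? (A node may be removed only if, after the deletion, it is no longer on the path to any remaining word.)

A node on "ccooccccoo"'s path can go only if nothing else ends at it or branches off below it.
The suffix "ooccccoo" (8 nodes) is used only by "ccooccccoo"; the node for "cc" still has the child "r", so pruning stops there.
Nodes removed: 8

8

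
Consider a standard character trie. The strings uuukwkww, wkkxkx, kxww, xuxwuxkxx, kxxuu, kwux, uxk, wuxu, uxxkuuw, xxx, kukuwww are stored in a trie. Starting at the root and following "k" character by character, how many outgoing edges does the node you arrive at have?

3

The children of the "k" node are the distinct next characters among strings starting with "k".
Distinct next characters after "k": u, w, x.
That node has 3 child edges.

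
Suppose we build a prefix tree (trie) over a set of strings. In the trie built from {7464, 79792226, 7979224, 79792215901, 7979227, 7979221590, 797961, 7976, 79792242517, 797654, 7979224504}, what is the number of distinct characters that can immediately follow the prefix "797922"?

The children of the "797922" node are the distinct next characters among strings starting with "797922".
Distinct next characters after "797922": 1, 2, 4, 7.
That node has 4 child edges.

4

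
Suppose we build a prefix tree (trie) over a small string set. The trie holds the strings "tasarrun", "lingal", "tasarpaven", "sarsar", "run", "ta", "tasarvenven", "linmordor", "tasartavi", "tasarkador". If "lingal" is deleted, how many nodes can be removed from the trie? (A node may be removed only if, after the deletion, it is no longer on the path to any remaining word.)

Walk "lingal" from the leaf back toward the root, removing each node that no remaining word uses.
The suffix "gal" (3 nodes) is used only by "lingal"; the node for "lin" still has the child "m", so pruning stops there.
Nodes removed: 3

3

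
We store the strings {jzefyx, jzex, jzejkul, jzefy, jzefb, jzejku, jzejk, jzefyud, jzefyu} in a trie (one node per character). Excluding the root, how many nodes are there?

For each word, the new-node count is its length minus the longest prefix already in the trie:
  "jzefyx" → 6 new (j, z, e, f, y, x)
  "jzex" → prefix "jze" already present; 1 new (x)
  "jzejkul" → prefix "jze" already present; 4 new (j, k, u, l)
  "jzefy" → prefix "jzefy" already present; 0 new (none)
  "jzefb" → prefix "jzef" already present; 1 new (b)
  "jzejku" → prefix "jzejku" already present; 0 new (none)
  "jzejk" → prefix "jzejk" already present; 0 new (none)
  "jzefyud" → prefix "jzefy" already present; 2 new (u, d)
  "jzefyu" → prefix "jzefyu" already present; 0 new (none)
Total nodes = 6 + 1 + 4 + 0 + 1 + 0 + 0 + 2 + 0 = 14

14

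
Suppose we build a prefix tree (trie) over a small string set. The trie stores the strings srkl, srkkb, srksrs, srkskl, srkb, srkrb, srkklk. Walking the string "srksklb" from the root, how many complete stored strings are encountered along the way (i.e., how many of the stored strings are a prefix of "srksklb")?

Walk "srksklb" from the root; an end-of-word marker is hit whenever a stored word is a prefix of "srksklb".
Prefixes of the query that are stored words: "srkskl"
Count: 1

1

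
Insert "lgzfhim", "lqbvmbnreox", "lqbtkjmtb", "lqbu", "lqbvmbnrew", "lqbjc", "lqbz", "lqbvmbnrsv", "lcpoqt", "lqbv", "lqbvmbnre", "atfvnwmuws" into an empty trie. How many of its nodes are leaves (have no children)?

10

A leaf is a node with no children — equivalently, the end of a word that is not a proper prefix of any other stored word.
Those words: "atfvnwmuws", "lcpoqt", "lgzfhim", "lqbjc", "lqbtkjmtb", "lqbu", "lqbvmbnreox", "lqbvmbnrew", "lqbvmbnrsv", "lqbz"
Leaf count: 10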